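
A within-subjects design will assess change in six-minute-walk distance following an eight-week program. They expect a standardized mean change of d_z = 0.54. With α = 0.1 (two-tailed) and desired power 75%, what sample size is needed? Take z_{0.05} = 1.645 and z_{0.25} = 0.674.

n = 19 pairs

For a paired (one-sample on differences) test: n = ((z_{α/2} + z_β) / d)².
z_{α/2} + z_β = 1.645 + 0.674 = 2.319.
n = (2.319 / 0.54)² = 4.294² = 18.44.
Round up.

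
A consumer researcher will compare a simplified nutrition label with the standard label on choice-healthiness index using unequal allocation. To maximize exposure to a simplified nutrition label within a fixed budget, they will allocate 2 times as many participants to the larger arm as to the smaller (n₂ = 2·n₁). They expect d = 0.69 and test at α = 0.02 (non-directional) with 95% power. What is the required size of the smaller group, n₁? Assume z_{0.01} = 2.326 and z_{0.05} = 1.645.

With allocation ratio k = n₂/n₁ = 2, Var(x̄₁−x̄₂) = σ²(1/n₁ + 1/(k·n₁)) = σ²·(k+1)/(k·n₁).
So n₁ = (1 + 1/k)·((z_{α/2} + z_β)/d)² = 1.500 × (3.971/0.69)².
n₁ = 1.500 × 33.12 = 49.7.
Round up: n₁ = 50, giving n₂ = 2 × 50 = 100.

n₁ = 50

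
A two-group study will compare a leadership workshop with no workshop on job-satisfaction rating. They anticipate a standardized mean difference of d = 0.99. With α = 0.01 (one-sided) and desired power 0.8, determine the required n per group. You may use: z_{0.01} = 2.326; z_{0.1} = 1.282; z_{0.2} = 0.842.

n = 21 per group

For two independent groups with equal n: n = 2·((z_{α} + z_β) / d)².
z_{α} + z_β = 2.326 + 0.842 = 3.168.
n = 2 × (3.168 / 0.99)² = 2 × 3.200² = 2 × 10.24 = 20.5.
Round up to the next whole participant.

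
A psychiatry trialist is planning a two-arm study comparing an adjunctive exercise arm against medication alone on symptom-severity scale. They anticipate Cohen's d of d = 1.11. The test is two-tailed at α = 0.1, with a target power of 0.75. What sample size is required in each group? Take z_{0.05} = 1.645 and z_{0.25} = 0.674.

n = 9 per group

For two independent groups with equal n: n = 2·((z_{α/2} + z_β) / d)².
z_{α/2} + z_β = 1.645 + 0.674 = 2.319.
n = 2 × (2.319 / 1.11)² = 2 × 2.089² = 2 × 4.36 = 8.7.
Round up to the next whole participant.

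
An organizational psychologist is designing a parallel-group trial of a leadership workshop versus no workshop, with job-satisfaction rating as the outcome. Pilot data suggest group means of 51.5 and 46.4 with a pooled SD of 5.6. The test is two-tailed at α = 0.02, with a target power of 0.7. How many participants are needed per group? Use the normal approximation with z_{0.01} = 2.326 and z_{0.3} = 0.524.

Cohen's d = |M₁ − M₂| / SD_pooled = |51.5 − 46.4| / 5.6 = 5.1 / 5.6 = 0.911.
For two independent groups with equal n: n = 2·((z_{α/2} + z_β) / d)².
z_{α/2} + z_β = 2.326 + 0.524 = 2.850.
n = 2 × (2.850 / 0.911)² = 2 × 3.128² = 2 × 9.79 = 19.6.
Round up to the next whole participant.

n = 20 per group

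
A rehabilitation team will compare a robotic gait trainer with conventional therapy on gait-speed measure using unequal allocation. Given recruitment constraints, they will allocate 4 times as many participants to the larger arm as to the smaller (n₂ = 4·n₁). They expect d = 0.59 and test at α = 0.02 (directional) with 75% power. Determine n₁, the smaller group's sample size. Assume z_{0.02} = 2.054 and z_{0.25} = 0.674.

With allocation ratio k = n₂/n₁ = 4, Var(x̄₁−x̄₂) = σ²(1/n₁ + 1/(k·n₁)) = σ²·(k+1)/(k·n₁).
So n₁ = (1 + 1/k)·((z_{α} + z_β)/d)² = 1.250 × (2.728/0.59)².
n₁ = 1.250 × 21.38 = 26.7.
Round up: n₁ = 27, giving n₂ = 4 × 27 = 108.

n₁ = 27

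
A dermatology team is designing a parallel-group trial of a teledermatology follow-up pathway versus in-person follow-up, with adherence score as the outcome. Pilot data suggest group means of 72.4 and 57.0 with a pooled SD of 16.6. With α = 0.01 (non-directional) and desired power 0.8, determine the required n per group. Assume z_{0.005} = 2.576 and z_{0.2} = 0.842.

Cohen's d = |M₁ − M₂| / SD_pooled = |72.4 − 57.0| / 16.6 = 15.4 / 16.6 = 0.928.
For two independent groups with equal n: n = 2·((z_{α/2} + z_β) / d)².
z_{α/2} + z_β = 2.576 + 0.842 = 3.418.
n = 2 × (3.418 / 0.928)² = 2 × 3.683² = 2 × 13.57 = 27.1.
Round up to the next whole participant.

n = 28 per group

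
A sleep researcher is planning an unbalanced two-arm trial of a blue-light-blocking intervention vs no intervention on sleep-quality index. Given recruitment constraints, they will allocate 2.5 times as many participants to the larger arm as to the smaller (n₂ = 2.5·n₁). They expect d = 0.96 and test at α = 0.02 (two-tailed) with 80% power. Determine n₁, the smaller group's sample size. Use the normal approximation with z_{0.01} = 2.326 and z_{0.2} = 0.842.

n₁ = 16

With allocation ratio k = n₂/n₁ = 2.5, Var(x̄₁−x̄₂) = σ²(1/n₁ + 1/(k·n₁)) = σ²·(k+1)/(k·n₁).
So n₁ = (1 + 1/k)·((z_{α/2} + z_β)/d)² = 1.400 × (3.168/0.96)².
n₁ = 1.400 × 10.89 = 15.2.
Round up: n₁ = 16, giving n₂ = 2.5 × 16 = 40.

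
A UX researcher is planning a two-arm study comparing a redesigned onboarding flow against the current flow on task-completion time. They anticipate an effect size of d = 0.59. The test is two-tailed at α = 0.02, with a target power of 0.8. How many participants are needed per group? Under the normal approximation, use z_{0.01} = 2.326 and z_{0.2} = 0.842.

For two independent groups with equal n: n = 2·((z_{α/2} + z_β) / d)².
z_{α/2} + z_β = 2.326 + 0.842 = 3.168.
n = 2 × (3.168 / 0.59)² = 2 × 5.369² = 2 × 28.83 = 57.7.
Round up to the next whole participant.

n = 58 per group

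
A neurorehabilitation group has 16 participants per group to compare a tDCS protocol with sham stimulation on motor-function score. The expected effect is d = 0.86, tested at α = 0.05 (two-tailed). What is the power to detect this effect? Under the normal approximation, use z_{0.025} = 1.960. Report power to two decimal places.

power ≈ 0.68

For two equal groups, power = Φ(d·√(n/2) − z_{α/2}).
d·√(n/2) = 0.86 × √(16/2) = 0.86 × 2.828 = 2.432.
z_β = 2.432 − 1.960 = 0.472.
Power = Φ(0.472) = 0.682.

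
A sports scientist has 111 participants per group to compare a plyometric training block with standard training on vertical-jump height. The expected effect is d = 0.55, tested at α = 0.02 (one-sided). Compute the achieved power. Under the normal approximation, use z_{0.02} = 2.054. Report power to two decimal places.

For two equal groups, power = Φ(d·√(n/2) − z_{α}).
d·√(n/2) = 0.55 × √(111/2) = 0.55 × 7.450 = 4.097.
z_β = 4.097 − 2.054 = 2.043.
Power = Φ(2.043) = 0.979.

power ≈ 0.98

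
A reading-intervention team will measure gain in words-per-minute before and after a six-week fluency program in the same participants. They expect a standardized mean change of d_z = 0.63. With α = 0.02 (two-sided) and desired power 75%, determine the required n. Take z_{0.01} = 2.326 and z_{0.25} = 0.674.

For a paired (one-sample on differences) test: n = ((z_{α/2} + z_β) / d)².
z_{α/2} + z_β = 2.326 + 0.674 = 3.000.
n = (3.000 / 0.63)² = 4.762² = 22.68.
Round up.

n = 23 pairs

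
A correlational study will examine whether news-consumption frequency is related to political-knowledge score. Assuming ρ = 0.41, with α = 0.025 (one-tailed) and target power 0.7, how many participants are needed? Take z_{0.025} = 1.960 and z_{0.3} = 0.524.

n = 36

Fisher's z: C = ½·ln((1+r)/(1−r)) = ½·ln(2.3898) = 0.4356.
n = ((z_{α} + z_β)/C)² + 3.
(1.960 + 0.524) / 0.4356 = 2.484 / 0.4356 = 5.702.
n = 5.702² + 3 = 32.52 + 3 = 35.5.
Round up.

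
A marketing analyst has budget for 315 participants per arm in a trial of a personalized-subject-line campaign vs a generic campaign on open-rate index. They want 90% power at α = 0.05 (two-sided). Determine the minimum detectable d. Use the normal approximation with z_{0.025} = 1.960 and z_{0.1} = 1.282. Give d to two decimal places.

For two independent groups of n = 315 each: d_min = (z_{α/2} + z_β)·√(2/n).
z-sum = 1.960 + 1.282 = 3.242.
d_min = 3.242 × √(2/315) = 3.242 × 0.0797 = 0.258.

d_min ≈ 0.26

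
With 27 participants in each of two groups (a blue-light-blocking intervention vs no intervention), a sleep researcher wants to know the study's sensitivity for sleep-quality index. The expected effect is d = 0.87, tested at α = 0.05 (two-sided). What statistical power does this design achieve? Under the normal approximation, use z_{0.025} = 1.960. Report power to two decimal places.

For two equal groups, power = Φ(d·√(n/2) − z_{α/2}).
d·√(n/2) = 0.87 × √(27/2) = 0.87 × 3.674 = 3.197.
z_β = 3.197 − 1.960 = 1.237.
Power = Φ(1.237) = 0.892.

power ≈ 0.89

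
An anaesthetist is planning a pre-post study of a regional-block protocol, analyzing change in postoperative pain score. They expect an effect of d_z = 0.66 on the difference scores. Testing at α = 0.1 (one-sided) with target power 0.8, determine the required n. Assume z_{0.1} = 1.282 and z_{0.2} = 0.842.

For a paired (one-sample on differences) test: n = ((z_{α} + z_β) / d)².
z_{α} + z_β = 1.282 + 0.842 = 2.124.
n = (2.124 / 0.66)² = 3.218² = 10.36.
Round up.

n = 11 pairs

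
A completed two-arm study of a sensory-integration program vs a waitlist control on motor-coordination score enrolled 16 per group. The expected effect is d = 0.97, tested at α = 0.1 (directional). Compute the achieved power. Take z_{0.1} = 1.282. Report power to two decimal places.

For two equal groups, power = Φ(d·√(n/2) − z_{α}).
d·√(n/2) = 0.97 × √(16/2) = 0.97 × 2.828 = 2.744.
z_β = 2.744 − 1.282 = 1.462.
Power = Φ(1.462) = 0.928.

power ≈ 0.93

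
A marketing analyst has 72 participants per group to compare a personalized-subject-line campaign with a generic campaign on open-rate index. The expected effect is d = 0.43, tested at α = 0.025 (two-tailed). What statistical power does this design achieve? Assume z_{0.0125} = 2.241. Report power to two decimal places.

For two equal groups, power = Φ(d·√(n/2) − z_{α/2}).
d·√(n/2) = 0.43 × √(72/2) = 0.43 × 6.000 = 2.580.
z_β = 2.580 − 2.241 = 0.339.
Power = Φ(0.339) = 0.633.

power ≈ 0.63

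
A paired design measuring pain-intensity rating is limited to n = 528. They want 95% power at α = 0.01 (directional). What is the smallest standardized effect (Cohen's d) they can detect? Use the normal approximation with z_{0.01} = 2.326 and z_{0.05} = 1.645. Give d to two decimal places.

d_min ≈ 0.17

For a single sample (or paired design) of n = 528: d_min = (z_{α} + z_β)/√n.
z-sum = 2.326 + 1.645 = 3.971.
d_min = 3.971 / √528 = 3.971 / 22.978 = 0.173.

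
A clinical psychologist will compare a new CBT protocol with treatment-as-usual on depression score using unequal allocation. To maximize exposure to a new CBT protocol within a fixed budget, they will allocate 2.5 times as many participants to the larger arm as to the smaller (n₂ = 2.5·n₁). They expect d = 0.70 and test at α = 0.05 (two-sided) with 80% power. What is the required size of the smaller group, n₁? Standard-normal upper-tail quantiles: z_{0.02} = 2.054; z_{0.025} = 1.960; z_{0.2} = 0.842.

n₁ = 23

With allocation ratio k = n₂/n₁ = 2.5, Var(x̄₁−x̄₂) = σ²(1/n₁ + 1/(k·n₁)) = σ²·(k+1)/(k·n₁).
So n₁ = (1 + 1/k)·((z_{α/2} + z_β)/d)² = 1.400 × (2.802/0.70)².
n₁ = 1.400 × 16.02 = 22.4.
Round up: n₁ = 23, giving n₂ = ⌈2.5 × 23⌉ = ⌈57.5⌉ = 58.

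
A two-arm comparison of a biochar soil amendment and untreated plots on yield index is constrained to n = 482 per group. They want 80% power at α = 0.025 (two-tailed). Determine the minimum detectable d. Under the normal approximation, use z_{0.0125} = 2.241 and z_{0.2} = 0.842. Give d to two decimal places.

d_min ≈ 0.20

For two independent groups of n = 482 each: d_min = (z_{α/2} + z_β)·√(2/n).
z-sum = 2.241 + 0.842 = 3.083.
d_min = 3.083 × √(2/482) = 3.083 × 0.0644 = 0.199.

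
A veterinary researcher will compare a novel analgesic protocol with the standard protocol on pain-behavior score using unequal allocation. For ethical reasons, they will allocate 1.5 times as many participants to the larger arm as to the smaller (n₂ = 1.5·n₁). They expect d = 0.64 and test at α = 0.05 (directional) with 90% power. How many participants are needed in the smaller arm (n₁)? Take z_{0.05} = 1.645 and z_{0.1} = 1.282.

With allocation ratio k = n₂/n₁ = 1.5, Var(x̄₁−x̄₂) = σ²(1/n₁ + 1/(k·n₁)) = σ²·(k+1)/(k·n₁).
So n₁ = (1 + 1/k)·((z_{α} + z_β)/d)² = 1.667 × (2.927/0.64)².
n₁ = 1.667 × 20.92 = 34.9.
Round up: n₁ = 35, giving n₂ = ⌈1.5 × 35⌉ = ⌈52.5⌉ = 53.

n₁ = 35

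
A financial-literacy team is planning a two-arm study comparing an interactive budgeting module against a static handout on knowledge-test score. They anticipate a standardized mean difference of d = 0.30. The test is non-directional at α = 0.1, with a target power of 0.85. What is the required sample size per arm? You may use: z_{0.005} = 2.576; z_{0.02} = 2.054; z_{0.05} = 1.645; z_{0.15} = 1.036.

n = 160 per group

For two independent groups with equal n: n = 2·((z_{α/2} + z_β) / d)².
z_{α/2} + z_β = 1.645 + 1.036 = 2.681.
n = 2 × (2.681 / 0.30)² = 2 × 8.937² = 2 × 79.86 = 159.7.
Round up to the next whole participant.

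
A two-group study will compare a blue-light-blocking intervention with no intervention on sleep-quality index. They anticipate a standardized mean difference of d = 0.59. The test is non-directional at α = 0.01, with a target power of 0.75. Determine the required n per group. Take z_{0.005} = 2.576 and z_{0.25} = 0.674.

n = 61 per group

For two independent groups with equal n: n = 2·((z_{α/2} + z_β) / d)².
z_{α/2} + z_β = 2.576 + 0.674 = 3.250.
n = 2 × (3.250 / 0.59)² = 2 × 5.508² = 2 × 30.34 = 60.7.
Round up to the next whole participant.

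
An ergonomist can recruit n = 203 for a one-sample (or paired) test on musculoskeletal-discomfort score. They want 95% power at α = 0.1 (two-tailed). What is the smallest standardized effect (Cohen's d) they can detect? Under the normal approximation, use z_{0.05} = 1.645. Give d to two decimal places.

For a single sample (or paired design) of n = 203: d_min = (z_{α/2} + z_β)/√n.
z-sum = 1.645 + 1.645 = 3.290.
d_min = 3.290 / √203 = 3.290 / 14.248 = 0.231.

d_min ≈ 0.23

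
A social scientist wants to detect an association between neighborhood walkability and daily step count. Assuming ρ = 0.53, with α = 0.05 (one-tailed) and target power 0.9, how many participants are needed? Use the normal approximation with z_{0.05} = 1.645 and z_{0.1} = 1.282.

n = 28

Fisher's z: C = ½·ln((1+r)/(1−r)) = ½·ln(3.2553) = 0.5901.
n = ((z_{α} + z_β)/C)² + 3.
(1.645 + 1.282) / 0.5901 = 2.927 / 0.5901 = 4.960.
n = 4.960² + 3 = 24.60 + 3 = 27.6.
Round up.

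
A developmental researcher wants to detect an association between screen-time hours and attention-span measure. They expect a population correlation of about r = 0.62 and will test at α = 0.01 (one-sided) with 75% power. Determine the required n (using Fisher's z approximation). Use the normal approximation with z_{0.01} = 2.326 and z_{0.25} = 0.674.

n = 21

Fisher's z: C = ½·ln((1+r)/(1−r)) = ½·ln(4.2632) = 0.7250.
n = ((z_{α} + z_β)/C)² + 3.
(2.326 + 0.674) / 0.7250 = 3.000 / 0.7250 = 4.138.
n = 4.138² + 3 = 17.12 + 3 = 20.1.
Round up.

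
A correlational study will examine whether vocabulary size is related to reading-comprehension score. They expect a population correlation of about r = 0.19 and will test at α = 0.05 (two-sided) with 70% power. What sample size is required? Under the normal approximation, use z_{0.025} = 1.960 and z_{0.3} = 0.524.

Fisher's z: C = ½·ln((1+r)/(1−r)) = ½·ln(1.4691) = 0.1923.
n = ((z_{α/2} + z_β)/C)² + 3.
(1.960 + 0.524) / 0.1923 = 2.484 / 0.1923 = 12.917.
n = 12.917² + 3 = 166.86 + 3 = 169.9.
Round up.

n = 170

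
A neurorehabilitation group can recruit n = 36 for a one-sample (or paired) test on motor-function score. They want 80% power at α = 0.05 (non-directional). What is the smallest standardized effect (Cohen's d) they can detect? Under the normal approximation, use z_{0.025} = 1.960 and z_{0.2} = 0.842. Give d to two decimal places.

d_min ≈ 0.47

For a single sample (or paired design) of n = 36: d_min = (z_{α/2} + z_β)/√n.
z-sum = 1.960 + 0.842 = 2.802.
d_min = 2.802 / √36 = 2.802 / 6.000 = 0.467.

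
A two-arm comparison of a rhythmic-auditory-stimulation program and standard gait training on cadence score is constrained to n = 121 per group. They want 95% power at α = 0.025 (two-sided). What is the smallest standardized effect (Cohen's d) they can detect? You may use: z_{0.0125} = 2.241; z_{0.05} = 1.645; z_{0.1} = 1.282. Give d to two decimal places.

For two independent groups of n = 121 each: d_min = (z_{α/2} + z_β)·√(2/n).
z-sum = 2.241 + 1.645 = 3.886.
d_min = 3.886 × √(2/121) = 3.886 × 0.1286 = 0.500.

d_min ≈ 0.50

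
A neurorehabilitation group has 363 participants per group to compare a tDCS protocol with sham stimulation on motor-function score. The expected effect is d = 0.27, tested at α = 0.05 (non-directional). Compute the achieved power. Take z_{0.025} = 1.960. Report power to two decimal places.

For two equal groups, power = Φ(d·√(n/2) − z_{α/2}).
d·√(n/2) = 0.27 × √(363/2) = 0.27 × 13.472 = 3.637.
z_β = 3.637 − 1.960 = 1.677.
Power = Φ(1.677) = 0.953.

power ≈ 0.95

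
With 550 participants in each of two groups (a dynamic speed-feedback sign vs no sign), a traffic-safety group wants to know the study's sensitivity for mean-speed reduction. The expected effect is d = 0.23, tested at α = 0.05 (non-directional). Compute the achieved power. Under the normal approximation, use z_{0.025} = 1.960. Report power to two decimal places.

power ≈ 0.97

For two equal groups, power = Φ(d·√(n/2) − z_{α/2}).
d·√(n/2) = 0.23 × √(550/2) = 0.23 × 16.583 = 3.814.
z_β = 3.814 − 1.960 = 1.854.
Power = Φ(1.854) = 0.968.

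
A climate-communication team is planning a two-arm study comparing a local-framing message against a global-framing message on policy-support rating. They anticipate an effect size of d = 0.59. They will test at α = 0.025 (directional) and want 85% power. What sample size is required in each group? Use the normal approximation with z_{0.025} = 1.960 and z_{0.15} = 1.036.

For two independent groups with equal n: n = 2·((z_{α} + z_β) / d)².
z_{α} + z_β = 1.960 + 1.036 = 2.996.
n = 2 × (2.996 / 0.59)² = 2 × 5.078² = 2 × 25.79 = 51.6.
Round up to the next whole participant.

n = 52 per group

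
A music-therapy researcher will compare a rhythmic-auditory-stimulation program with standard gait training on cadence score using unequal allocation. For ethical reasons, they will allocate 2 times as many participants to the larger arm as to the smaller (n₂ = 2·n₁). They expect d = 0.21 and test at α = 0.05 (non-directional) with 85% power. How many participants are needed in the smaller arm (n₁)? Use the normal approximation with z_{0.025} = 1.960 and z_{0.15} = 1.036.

With allocation ratio k = n₂/n₁ = 2, Var(x̄₁−x̄₂) = σ²(1/n₁ + 1/(k·n₁)) = σ²·(k+1)/(k·n₁).
So n₁ = (1 + 1/k)·((z_{α/2} + z_β)/d)² = 1.500 × (2.996/0.21)².
n₁ = 1.500 × 203.54 = 305.3.
Round up: n₁ = 306, giving n₂ = 2 × 306 = 612.

n₁ = 306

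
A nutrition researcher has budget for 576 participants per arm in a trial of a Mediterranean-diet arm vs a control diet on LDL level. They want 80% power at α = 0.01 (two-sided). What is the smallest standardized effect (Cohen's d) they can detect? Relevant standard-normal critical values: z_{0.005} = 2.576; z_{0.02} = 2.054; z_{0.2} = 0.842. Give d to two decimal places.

d_min ≈ 0.20

For two independent groups of n = 576 each: d_min = (z_{α/2} + z_β)·√(2/n).
z-sum = 2.576 + 0.842 = 3.418.
d_min = 3.418 × √(2/576) = 3.418 × 0.0589 = 0.201.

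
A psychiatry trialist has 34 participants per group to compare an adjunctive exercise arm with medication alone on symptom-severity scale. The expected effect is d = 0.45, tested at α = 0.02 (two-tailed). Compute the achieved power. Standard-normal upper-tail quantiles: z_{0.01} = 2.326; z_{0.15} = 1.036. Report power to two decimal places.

For two equal groups, power = Φ(d·√(n/2) − z_{α/2}).
d·√(n/2) = 0.45 × √(34/2) = 0.45 × 4.123 = 1.855.
z_β = 1.855 − 2.326 = -0.471.
Power = Φ(-0.471) = 0.319.

power ≈ 0.32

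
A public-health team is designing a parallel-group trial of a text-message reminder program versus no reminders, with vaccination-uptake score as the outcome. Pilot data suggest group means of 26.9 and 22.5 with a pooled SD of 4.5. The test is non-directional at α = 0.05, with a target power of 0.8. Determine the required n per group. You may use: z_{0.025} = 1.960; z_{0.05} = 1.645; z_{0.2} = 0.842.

n = 17 per group

Cohen's d = |M₁ − M₂| / SD_pooled = |26.9 − 22.5| / 4.5 = 4.4 / 4.5 = 0.978.
For two independent groups with equal n: n = 2·((z_{α/2} + z_β) / d)².
z_{α/2} + z_β = 1.960 + 0.842 = 2.802.
n = 2 × (2.802 / 0.978)² = 2 × 2.865² = 2 × 8.21 = 16.4.
Round up to the next whole participant.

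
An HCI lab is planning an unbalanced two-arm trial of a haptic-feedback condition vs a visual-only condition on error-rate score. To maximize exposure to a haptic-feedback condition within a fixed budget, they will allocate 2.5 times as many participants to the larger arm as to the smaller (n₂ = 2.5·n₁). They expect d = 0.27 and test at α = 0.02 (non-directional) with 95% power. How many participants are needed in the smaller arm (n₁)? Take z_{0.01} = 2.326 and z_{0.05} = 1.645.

With allocation ratio k = n₂/n₁ = 2.5, Var(x̄₁−x̄₂) = σ²(1/n₁ + 1/(k·n₁)) = σ²·(k+1)/(k·n₁).
So n₁ = (1 + 1/k)·((z_{α/2} + z_β)/d)² = 1.400 × (3.971/0.27)².
n₁ = 1.400 × 216.31 = 302.8.
Round up: n₁ = 303, giving n₂ = ⌈2.5 × 303⌉ = ⌈757.5⌉ = 758.

n₁ = 303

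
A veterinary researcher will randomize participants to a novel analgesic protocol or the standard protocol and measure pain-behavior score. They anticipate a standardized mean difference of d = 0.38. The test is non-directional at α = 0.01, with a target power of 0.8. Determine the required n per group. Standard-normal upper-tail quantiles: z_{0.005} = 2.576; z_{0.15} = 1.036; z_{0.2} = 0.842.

n = 162 per group

For two independent groups with equal n: n = 2·((z_{α/2} + z_β) / d)².
z_{α/2} + z_β = 2.576 + 0.842 = 3.418.
n = 2 × (3.418 / 0.38)² = 2 × 8.995² = 2 × 80.91 = 161.8.
Round up to the next whole participant.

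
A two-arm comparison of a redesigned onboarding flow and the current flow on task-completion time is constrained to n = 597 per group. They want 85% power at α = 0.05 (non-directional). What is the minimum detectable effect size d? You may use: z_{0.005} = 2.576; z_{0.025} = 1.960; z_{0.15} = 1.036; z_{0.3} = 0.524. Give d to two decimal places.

d_min ≈ 0.17

For two independent groups of n = 597 each: d_min = (z_{α/2} + z_β)·√(2/n).
z-sum = 1.960 + 1.036 = 2.996.
d_min = 2.996 × √(2/597) = 2.996 × 0.0579 = 0.173.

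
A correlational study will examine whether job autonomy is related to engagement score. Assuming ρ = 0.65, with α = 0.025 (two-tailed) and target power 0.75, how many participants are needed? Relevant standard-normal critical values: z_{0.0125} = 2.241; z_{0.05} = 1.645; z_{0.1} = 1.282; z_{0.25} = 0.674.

Fisher's z: C = ½·ln((1+r)/(1−r)) = ½·ln(4.7143) = 0.7753.
n = ((z_{α/2} + z_β)/C)² + 3.
(2.241 + 0.674) / 0.7753 = 2.915 / 0.7753 = 3.760.
n = 3.760² + 3 = 14.14 + 3 = 17.1.
Round up.

n = 18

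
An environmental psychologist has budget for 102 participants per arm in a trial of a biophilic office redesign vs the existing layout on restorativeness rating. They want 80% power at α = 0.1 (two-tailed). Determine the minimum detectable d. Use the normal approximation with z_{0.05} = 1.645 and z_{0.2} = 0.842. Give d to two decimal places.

d_min ≈ 0.35

For two independent groups of n = 102 each: d_min = (z_{α/2} + z_β)·√(2/n).
z-sum = 1.645 + 0.842 = 2.487.
d_min = 2.487 × √(2/102) = 2.487 × 0.1400 = 0.348.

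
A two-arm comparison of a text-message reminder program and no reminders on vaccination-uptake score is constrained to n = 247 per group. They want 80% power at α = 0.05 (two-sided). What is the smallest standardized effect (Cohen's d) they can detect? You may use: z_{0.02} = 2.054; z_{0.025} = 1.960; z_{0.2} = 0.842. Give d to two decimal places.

d_min ≈ 0.25

For two independent groups of n = 247 each: d_min = (z_{α/2} + z_β)·√(2/n).
z-sum = 1.960 + 0.842 = 2.802.
d_min = 2.802 × √(2/247) = 2.802 × 0.0900 = 0.252.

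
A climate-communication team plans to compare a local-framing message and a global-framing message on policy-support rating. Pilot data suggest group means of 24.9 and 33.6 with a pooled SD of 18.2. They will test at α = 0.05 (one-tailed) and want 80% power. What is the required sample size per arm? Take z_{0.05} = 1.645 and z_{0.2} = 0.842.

Cohen's d = |M₁ − M₂| / SD_pooled = |24.9 − 33.6| / 18.2 = 8.7 / 18.2 = 0.478.
For two independent groups with equal n: n = 2·((z_{α} + z_β) / d)².
z_{α} + z_β = 1.645 + 0.842 = 2.487.
n = 2 × (2.487 / 0.478)² = 2 × 5.203² = 2 × 27.07 = 54.1.
Round up to the next whole participant.

n = 55 per group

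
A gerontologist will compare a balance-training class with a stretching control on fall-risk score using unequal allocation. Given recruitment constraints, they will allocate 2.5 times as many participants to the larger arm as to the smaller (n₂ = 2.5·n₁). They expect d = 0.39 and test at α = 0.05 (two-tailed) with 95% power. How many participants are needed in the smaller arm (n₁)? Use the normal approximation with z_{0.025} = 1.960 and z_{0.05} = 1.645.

With allocation ratio k = n₂/n₁ = 2.5, Var(x̄₁−x̄₂) = σ²(1/n₁ + 1/(k·n₁)) = σ²·(k+1)/(k·n₁).
So n₁ = (1 + 1/k)·((z_{α/2} + z_β)/d)² = 1.400 × (3.605/0.39)².
n₁ = 1.400 × 85.44 = 119.6.
Round up: n₁ = 120, giving n₂ = 2.5 × 120 = 300.

n₁ = 120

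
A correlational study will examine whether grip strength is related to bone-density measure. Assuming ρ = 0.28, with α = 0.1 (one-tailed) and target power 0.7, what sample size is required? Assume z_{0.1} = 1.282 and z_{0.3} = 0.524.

n = 43

Fisher's z: C = ½·ln((1+r)/(1−r)) = ½·ln(1.7778) = 0.2877.
n = ((z_{α} + z_β)/C)² + 3.
(1.282 + 0.524) / 0.2877 = 1.806 / 0.2877 = 6.277.
n = 6.277² + 3 = 39.41 + 3 = 42.4.
Round up.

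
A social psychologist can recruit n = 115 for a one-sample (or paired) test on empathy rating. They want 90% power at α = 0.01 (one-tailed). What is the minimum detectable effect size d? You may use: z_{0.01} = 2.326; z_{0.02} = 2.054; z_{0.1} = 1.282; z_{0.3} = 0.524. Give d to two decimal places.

For a single sample (or paired design) of n = 115: d_min = (z_{α} + z_β)/√n.
z-sum = 2.326 + 1.282 = 3.608.
d_min = 3.608 / √115 = 3.608 / 10.724 = 0.336.

d_min ≈ 0.34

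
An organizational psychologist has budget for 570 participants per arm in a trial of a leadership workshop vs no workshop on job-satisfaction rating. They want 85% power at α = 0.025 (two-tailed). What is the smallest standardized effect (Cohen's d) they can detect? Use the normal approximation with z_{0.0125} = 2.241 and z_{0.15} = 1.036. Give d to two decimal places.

d_min ≈ 0.19

For two independent groups of n = 570 each: d_min = (z_{α/2} + z_β)·√(2/n).
z-sum = 2.241 + 1.036 = 3.277.
d_min = 3.277 × √(2/570) = 3.277 × 0.0592 = 0.194.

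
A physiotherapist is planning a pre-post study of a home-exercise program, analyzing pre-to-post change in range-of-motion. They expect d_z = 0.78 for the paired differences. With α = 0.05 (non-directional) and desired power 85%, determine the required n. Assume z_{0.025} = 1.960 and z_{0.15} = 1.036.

For a paired (one-sample on differences) test: n = ((z_{α/2} + z_β) / d)².
z_{α/2} + z_β = 1.960 + 1.036 = 2.996.
n = (2.996 / 0.78)² = 3.841² = 14.75.
Round up.

n = 15 pairs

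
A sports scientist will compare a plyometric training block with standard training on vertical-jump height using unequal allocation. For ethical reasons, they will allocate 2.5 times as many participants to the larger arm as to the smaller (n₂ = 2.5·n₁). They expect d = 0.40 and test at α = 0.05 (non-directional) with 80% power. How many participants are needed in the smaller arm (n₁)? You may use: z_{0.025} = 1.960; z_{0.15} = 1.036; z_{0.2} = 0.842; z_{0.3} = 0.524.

n₁ = 69

With allocation ratio k = n₂/n₁ = 2.5, Var(x̄₁−x̄₂) = σ²(1/n₁ + 1/(k·n₁)) = σ²·(k+1)/(k·n₁).
So n₁ = (1 + 1/k)·((z_{α/2} + z_β)/d)² = 1.400 × (2.802/0.40)².
n₁ = 1.400 × 49.07 = 68.7.
Round up: n₁ = 69, giving n₂ = ⌈2.5 × 69⌉ = ⌈172.5⌉ = 173.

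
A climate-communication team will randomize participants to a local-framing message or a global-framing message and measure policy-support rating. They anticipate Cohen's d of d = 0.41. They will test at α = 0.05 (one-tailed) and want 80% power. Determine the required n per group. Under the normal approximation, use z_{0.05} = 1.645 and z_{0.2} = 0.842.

n = 74 per group

For two independent groups with equal n: n = 2·((z_{α} + z_β) / d)².
z_{α} + z_β = 1.645 + 0.842 = 2.487.
n = 2 × (2.487 / 0.41)² = 2 × 6.066² = 2 × 36.79 = 73.6.
Round up to the next whole participant.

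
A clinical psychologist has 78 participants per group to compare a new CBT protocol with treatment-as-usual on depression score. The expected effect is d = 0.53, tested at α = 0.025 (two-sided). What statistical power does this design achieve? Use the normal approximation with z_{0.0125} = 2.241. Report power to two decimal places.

power ≈ 0.86

For two equal groups, power = Φ(d·√(n/2) − z_{α/2}).
d·√(n/2) = 0.53 × √(78/2) = 0.53 × 6.245 = 3.310.
z_β = 3.310 − 2.241 = 1.069.
Power = Φ(1.069) = 0.857.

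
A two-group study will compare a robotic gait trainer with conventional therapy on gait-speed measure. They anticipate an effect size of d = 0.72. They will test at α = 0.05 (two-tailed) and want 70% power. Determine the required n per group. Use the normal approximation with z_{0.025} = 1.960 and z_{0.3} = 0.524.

n = 24 per group

For two independent groups with equal n: n = 2·((z_{α/2} + z_β) / d)².
z_{α/2} + z_β = 1.960 + 0.524 = 2.484.
n = 2 × (2.484 / 0.72)² = 2 × 3.450² = 2 × 11.90 = 23.8.
Round up to the next whole participant.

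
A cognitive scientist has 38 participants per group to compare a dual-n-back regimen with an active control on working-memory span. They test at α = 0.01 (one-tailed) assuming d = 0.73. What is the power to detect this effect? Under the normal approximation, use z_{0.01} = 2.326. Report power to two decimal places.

power ≈ 0.80

For two equal groups, power = Φ(d·√(n/2) − z_{α}).
d·√(n/2) = 0.73 × √(38/2) = 0.73 × 4.359 = 3.182.
z_β = 3.182 − 2.326 = 0.856.
Power = Φ(0.856) = 0.804.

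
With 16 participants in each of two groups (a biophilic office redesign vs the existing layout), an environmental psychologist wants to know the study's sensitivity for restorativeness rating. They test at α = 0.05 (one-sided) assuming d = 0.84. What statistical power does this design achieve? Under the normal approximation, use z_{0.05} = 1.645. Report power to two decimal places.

power ≈ 0.77

For two equal groups, power = Φ(d·√(n/2) − z_{α}).
d·√(n/2) = 0.84 × √(16/2) = 0.84 × 2.828 = 2.376.
z_β = 2.376 − 1.645 = 0.731.
Power = Φ(0.731) = 0.768.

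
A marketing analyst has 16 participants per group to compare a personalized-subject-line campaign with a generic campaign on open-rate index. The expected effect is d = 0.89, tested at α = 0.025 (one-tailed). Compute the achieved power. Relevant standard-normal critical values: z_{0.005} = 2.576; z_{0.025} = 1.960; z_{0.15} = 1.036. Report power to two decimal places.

power ≈ 0.71

For two equal groups, power = Φ(d·√(n/2) − z_{α}).
d·√(n/2) = 0.89 × √(16/2) = 0.89 × 2.828 = 2.517.
z_β = 2.517 − 1.960 = 0.557.
Power = Φ(0.557) = 0.711.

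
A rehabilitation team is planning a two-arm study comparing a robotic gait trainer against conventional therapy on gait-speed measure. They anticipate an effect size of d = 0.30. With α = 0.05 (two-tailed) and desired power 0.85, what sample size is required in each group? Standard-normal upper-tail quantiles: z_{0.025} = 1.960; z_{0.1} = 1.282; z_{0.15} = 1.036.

For two independent groups with equal n: n = 2·((z_{α/2} + z_β) / d)².
z_{α/2} + z_β = 1.960 + 1.036 = 2.996.
n = 2 × (2.996 / 0.30)² = 2 × 9.987² = 2 × 99.73 = 199.5.
Round up to the next whole participant.

n = 200 per group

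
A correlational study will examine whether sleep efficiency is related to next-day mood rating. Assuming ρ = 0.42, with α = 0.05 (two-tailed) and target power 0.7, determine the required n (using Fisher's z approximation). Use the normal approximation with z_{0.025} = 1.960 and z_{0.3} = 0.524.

n = 34

Fisher's z: C = ½·ln((1+r)/(1−r)) = ½·ln(2.4483) = 0.4477.
n = ((z_{α/2} + z_β)/C)² + 3.
(1.960 + 0.524) / 0.4477 = 2.484 / 0.4477 = 5.548.
n = 5.548² + 3 = 30.78 + 3 = 33.8.
Round up.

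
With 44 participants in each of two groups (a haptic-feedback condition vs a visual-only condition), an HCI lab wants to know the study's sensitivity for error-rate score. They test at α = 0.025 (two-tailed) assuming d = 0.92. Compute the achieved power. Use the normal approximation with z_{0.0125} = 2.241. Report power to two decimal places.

For two equal groups, power = Φ(d·√(n/2) − z_{α/2}).
d·√(n/2) = 0.92 × √(44/2) = 0.92 × 4.690 = 4.315.
z_β = 4.315 − 2.241 = 2.074.
Power = Φ(2.074) = 0.981.

power ≈ 0.98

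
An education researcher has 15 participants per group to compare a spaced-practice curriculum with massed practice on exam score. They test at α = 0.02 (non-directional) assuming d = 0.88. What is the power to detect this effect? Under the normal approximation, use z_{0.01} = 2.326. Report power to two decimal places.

power ≈ 0.53

For two equal groups, power = Φ(d·√(n/2) − z_{α/2}).
d·√(n/2) = 0.88 × √(15/2) = 0.88 × 2.739 = 2.410.
z_β = 2.410 − 2.326 = 0.084.
Power = Φ(0.084) = 0.533.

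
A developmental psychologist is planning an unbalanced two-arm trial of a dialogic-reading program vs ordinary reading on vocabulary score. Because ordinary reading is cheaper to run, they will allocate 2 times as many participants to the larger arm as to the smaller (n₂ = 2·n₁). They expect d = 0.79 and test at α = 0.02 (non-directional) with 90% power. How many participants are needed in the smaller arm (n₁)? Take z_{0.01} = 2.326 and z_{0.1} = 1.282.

With allocation ratio k = n₂/n₁ = 2, Var(x̄₁−x̄₂) = σ²(1/n₁ + 1/(k·n₁)) = σ²·(k+1)/(k·n₁).
So n₁ = (1 + 1/k)·((z_{α/2} + z_β)/d)² = 1.500 × (3.608/0.79)².
n₁ = 1.500 × 20.86 = 31.3.
Round up: n₁ = 32, giving n₂ = 2 × 32 = 64.

n₁ = 32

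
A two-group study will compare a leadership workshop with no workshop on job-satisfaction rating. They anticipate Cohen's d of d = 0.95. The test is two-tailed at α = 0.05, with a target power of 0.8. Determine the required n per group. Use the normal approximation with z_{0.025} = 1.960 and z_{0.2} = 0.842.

n = 18 per group

For two independent groups with equal n: n = 2·((z_{α/2} + z_β) / d)².
z_{α/2} + z_β = 1.960 + 0.842 = 2.802.
n = 2 × (2.802 / 0.95)² = 2 × 2.949² = 2 × 8.70 = 17.4.
Round up to the next whole participant.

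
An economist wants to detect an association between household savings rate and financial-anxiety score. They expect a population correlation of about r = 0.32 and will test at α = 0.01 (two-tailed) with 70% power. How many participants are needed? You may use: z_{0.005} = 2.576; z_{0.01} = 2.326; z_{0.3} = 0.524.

n = 91

Fisher's z: C = ½·ln((1+r)/(1−r)) = ½·ln(1.9412) = 0.3316.
n = ((z_{α/2} + z_β)/C)² + 3.
(2.576 + 0.524) / 0.3316 = 3.100 / 0.3316 = 9.349.
n = 9.349² + 3 = 87.40 + 3 = 90.4.
Round up.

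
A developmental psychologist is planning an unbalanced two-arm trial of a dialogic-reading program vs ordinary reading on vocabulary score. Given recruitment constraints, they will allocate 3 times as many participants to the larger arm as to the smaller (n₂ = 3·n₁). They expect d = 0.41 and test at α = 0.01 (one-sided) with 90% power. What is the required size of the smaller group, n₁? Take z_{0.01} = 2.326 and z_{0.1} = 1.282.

n₁ = 104

With allocation ratio k = n₂/n₁ = 3, Var(x̄₁−x̄₂) = σ²(1/n₁ + 1/(k·n₁)) = σ²·(k+1)/(k·n₁).
So n₁ = (1 + 1/k)·((z_{α} + z_β)/d)² = 1.333 × (3.608/0.41)².
n₁ = 1.333 × 77.44 = 103.3.
Round up: n₁ = 104, giving n₂ = 3 × 104 = 312.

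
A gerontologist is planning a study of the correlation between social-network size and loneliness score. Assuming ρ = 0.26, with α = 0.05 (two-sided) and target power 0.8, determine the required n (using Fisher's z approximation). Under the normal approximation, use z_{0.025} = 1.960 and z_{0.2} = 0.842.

Fisher's z: C = ½·ln((1+r)/(1−r)) = ½·ln(1.7027) = 0.2661.
n = ((z_{α/2} + z_β)/C)² + 3.
(1.960 + 0.842) / 0.2661 = 2.802 / 0.2661 = 10.530.
n = 10.530² + 3 = 110.88 + 3 = 113.9.
Round up.

n = 114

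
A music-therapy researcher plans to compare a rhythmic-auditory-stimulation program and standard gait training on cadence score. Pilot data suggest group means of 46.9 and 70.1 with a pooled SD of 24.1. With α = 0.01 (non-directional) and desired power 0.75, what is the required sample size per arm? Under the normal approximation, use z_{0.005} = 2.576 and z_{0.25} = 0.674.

Cohen's d = |M₁ − M₂| / SD_pooled = |46.9 − 70.1| / 24.1 = 23.2 / 24.1 = 0.963.
For two independent groups with equal n: n = 2·((z_{α/2} + z_β) / d)².
z_{α/2} + z_β = 2.576 + 0.674 = 3.250.
n = 2 × (3.250 / 0.963)² = 2 × 3.375² = 2 × 11.39 = 22.8.
Round up to the next whole participant.

n = 23 per group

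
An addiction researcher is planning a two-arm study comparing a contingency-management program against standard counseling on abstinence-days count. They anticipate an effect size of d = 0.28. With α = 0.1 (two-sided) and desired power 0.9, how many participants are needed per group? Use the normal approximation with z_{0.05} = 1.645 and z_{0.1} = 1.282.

n = 219 per group

For two independent groups with equal n: n = 2·((z_{α/2} + z_β) / d)².
z_{α/2} + z_β = 1.645 + 1.282 = 2.927.
n = 2 × (2.927 / 0.28)² = 2 × 10.454² = 2 × 109.28 = 218.6.
Round up to the next whole participant.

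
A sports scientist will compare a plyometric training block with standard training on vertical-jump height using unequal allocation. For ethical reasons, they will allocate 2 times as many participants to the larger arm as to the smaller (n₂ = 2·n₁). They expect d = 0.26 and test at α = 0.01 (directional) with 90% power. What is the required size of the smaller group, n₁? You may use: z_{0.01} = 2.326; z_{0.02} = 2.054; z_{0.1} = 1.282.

With allocation ratio k = n₂/n₁ = 2, Var(x̄₁−x̄₂) = σ²(1/n₁ + 1/(k·n₁)) = σ²·(k+1)/(k·n₁).
So n₁ = (1 + 1/k)·((z_{α} + z_β)/d)² = 1.500 × (3.608/0.26)².
n₁ = 1.500 × 192.57 = 288.9.
Round up: n₁ = 289, giving n₂ = 2 × 289 = 578.

n₁ = 289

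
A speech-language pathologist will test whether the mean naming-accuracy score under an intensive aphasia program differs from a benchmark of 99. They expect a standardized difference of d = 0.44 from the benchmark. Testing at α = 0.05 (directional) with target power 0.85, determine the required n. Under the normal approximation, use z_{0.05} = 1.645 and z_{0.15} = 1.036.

n = 38

For a one-sample test: n = ((z_{α} + z_β) / d)².
z_{α} + z_β = 1.645 + 1.036 = 2.681.
n = (2.681 / 0.44)² = 6.093² = 37.13.
Round up.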